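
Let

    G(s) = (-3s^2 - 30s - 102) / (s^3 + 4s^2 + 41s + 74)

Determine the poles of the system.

The poles are the roots of the denominator s^3 + 4s^2 + 41s + 74 = 0.
Trying s = -2: the polynomial evaluates to 0, so (s + 2) is a factor.
Dividing out leaves s^2 + 2s + 37 = 0.
The quadratic formula then gives s = -1 ± 6j.

s = -1 ± 6j, -2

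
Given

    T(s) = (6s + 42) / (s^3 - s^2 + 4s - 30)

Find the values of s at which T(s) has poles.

The poles are the roots of the denominator s^3 - s^2 + 4s - 30 = 0.
Trying s = 3: the polynomial evaluates to 0, so (s - 3) is a factor.
Dividing out leaves s^2 + 2s + 10 = 0.
The quadratic formula then gives s = -1 ± 3j.

s = -1 + 3j, -1 - 3j, 3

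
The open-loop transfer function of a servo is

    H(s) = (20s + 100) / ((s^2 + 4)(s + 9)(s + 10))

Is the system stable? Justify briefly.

The poles can be read from the denominator factors: s = 2j, -2j, -9, -10.
Since the simple pole(s) at s = 2j, -2j lie on the jω-axis with none in the right half-plane, the system is marginally stable.

marginally stable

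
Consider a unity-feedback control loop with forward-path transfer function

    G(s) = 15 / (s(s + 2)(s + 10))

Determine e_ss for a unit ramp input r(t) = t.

e_ss = 1.333

G(s) has one pole at the origin.
This is a Type 1 system. Kv = lim_{s→0} s·G(s) = 15/20 = 3/4.
e_ss = 1/Kv = 1/(3/4) = 4/3 ≈ 1.333.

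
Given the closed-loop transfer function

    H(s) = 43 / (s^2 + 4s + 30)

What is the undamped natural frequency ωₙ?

ωₙ ≈ 5.477 rad/s

Compare the denominator to the standard form s^2 + 2ζωₙs + ωₙ².
ωₙ² = 30, so ωₙ = √30 ≈ 5.477 rad/s.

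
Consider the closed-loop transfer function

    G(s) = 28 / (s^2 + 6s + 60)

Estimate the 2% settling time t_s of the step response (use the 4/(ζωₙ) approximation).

Comparing s^2 + 6s + 60 to s^2 + 2ζωₙs + ωₙ²: ωₙ = √60 ≈ 7.746 rad/s and ζ = 6/(2·√60) ≈ 0.3873.
ζωₙ = 6/2 = 3, so t_s ≈ 4/(ζωₙ) = 4/3 ≈ 1.333 s.

t_s ≈ 1.333 s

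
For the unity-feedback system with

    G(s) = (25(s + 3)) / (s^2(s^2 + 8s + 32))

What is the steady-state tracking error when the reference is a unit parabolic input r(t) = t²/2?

e_ss = 0.4267

G(s) has 2 poles at the origin.
This is a Type 2 system. Ka = lim_{s→0} s^2·G(s) = 75/32.
e_ss = 1/Ka = 1/(75/32) = 32/75 ≈ 0.4267.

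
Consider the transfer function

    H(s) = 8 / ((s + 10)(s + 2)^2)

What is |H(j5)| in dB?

Substitute s = j5: numerator = 8, denominator = -310 + j95.
|H(j5)| = |8| / |-310 + j95| = 8 / 324.23 ≈ 0.02467.
In decibels: 20·log₁₀(0.02467) ≈ -32.2 dB.

|H(j5)|_dB ≈ -32.2 dB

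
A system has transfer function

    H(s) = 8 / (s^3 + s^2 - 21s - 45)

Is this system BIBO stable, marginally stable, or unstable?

unstable

The denominator s^3 + s^2 - 21s - 45 factors as (s + 3)^2(s - 5), giving poles at s = -3, 5, -3.
Since the pole(s) at s = 5 lie in the right half-plane, the system is unstable.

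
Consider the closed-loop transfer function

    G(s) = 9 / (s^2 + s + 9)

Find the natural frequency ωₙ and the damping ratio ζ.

ωₙ = 3 rad/s, ζ ≈ 0.1667

Compare the denominator to the standard form s^2 + 2ζωₙs + ωₙ².
ωₙ² = 9, so ωₙ = 3 rad/s.
2ζωₙ = 1, so ζ = 1/(2·3) ≈ 0.1667.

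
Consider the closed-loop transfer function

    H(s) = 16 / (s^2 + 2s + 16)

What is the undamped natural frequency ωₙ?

Compare the denominator to the standard form s^2 + 2ζωₙs + ωₙ².
ωₙ² = 16, so ωₙ = 4 rad/s.

ωₙ = 4 rad/s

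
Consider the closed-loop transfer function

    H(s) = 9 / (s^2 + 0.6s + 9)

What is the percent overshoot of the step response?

Comparing s^2 + 0.6s + 9 to s^2 + 2ζωₙs + ωₙ²: ωₙ = 3 rad/s and ζ = 0.6/(2·3) = 0.1.
%OS = 100·exp(−πζ/√(1−ζ²)) = 100·exp(−π·0.1/√(1−0.1²)) ≈ 72.9%.

%OS ≈ 72.9%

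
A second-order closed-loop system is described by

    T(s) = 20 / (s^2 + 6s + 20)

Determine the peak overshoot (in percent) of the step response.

Comparing s^2 + 6s + 20 to s^2 + 2ζωₙs + ωₙ²: ωₙ = √20 ≈ 4.472 rad/s and ζ = 6/(2·√20) ≈ 0.6708.
%OS = 100·exp(−πζ/√(1−ζ²)) = 100·exp(−π·0.6708/√(1−0.6708²)) ≈ 5.83%.

%OS ≈ 5.83%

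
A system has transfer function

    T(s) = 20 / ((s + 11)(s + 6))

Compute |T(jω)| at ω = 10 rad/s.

Substitute s = j10: numerator = 20, denominator = -34 + j170.
|T(j10)| = |20| / |-34 + j170| = 20 / 173.37 ≈ 0.1154.

|T(j10)| ≈ 0.1154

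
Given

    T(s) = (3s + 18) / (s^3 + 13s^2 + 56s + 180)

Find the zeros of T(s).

s = -6

Set the numerator to zero: 3s + 18 = 0, i.e. 3·(s + 6) = 0.
So s = -6.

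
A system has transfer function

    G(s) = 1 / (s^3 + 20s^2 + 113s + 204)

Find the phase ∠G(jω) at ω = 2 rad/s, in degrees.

∠G(j2) ≈ -60.37°

At s = j2: numerator = 1, denominator = 124 + j218.
∠G = ∠num − ∠den = 0° − (60.368°) = -60.37°.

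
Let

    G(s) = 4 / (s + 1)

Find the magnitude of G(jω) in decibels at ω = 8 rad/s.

Substitute s = j8: numerator = 4, denominator = 1 + j8.
|G(j8)| = |4| / |1 + j8| = 4 / 8.0623 ≈ 0.4961.
In decibels: 20·log₁₀(0.4961) ≈ -6.09 dB.

|G(j8)|_dB ≈ -6.09 dB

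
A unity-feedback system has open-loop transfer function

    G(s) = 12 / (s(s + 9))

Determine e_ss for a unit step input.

G(s) has one pole at the origin.
This is a Type 1 system; for a step input the steady-state error is zero.

e_ss = 0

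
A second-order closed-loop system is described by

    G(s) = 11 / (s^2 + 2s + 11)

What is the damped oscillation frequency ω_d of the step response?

ω_d ≈ 3.162 rad/s

Comparing s^2 + 2s + 11 to s^2 + 2ζωₙs + ωₙ²: ωₙ = √11 ≈ 3.317 rad/s and ζ = 2/(2·√11) ≈ 0.3015.
ζωₙ = 2/2 = 1, so ω_d = ωₙ√(1−ζ²) = √(ωₙ² − (ζωₙ)²) = √(11 − 1²) = √10 ≈ 3.162 rad/s.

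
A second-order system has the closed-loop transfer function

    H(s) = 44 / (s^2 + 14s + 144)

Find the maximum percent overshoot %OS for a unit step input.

%OS ≈ 10.5%

Comparing s^2 + 14s + 144 to s^2 + 2ζωₙs + ωₙ²: ωₙ = 12 rad/s and ζ = 14/(2·12) ≈ 0.5833.
%OS = 100·exp(−πζ/√(1−ζ²)) = 100·exp(−π·0.5833/√(1−0.5833²)) ≈ 10.5%.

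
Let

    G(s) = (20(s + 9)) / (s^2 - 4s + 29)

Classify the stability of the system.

unstable

The denominator s^2 - 4s + 29 factors as (s^2 - 4s + 29), giving poles at s = 2 ± 5j.
Since the pole(s) at s = 2 + 5j, 2 - 5j lie in the right half-plane, the system is unstable.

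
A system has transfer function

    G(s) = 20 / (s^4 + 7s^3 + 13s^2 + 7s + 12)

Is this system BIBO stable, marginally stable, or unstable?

The denominator s^4 + 7s^3 + 13s^2 + 7s + 12 factors as (s^2 + 1)(s + 3)(s + 4), giving poles at s = j, -j, -3, -4.
Since the simple pole(s) at s = j, -j lie on the jω-axis with none in the right half-plane, the system is marginally stable.

marginally stable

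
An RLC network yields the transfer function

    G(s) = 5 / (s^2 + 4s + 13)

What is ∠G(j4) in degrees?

At s = j4: numerator = 5, denominator = -3 + j16.
∠G = ∠num − ∠den = 0° − (100.62°) = -100.6°.

∠G(j4) ≈ -100.6°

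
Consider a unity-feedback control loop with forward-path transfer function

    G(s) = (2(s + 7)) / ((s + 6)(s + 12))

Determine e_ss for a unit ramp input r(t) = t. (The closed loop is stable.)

G(s) has no poles at the origin.
This is a Type 0 system; Kv = lim_{s→0} s·G(s) = 0, so the steady-state error for a ramp input is infinite.

e_ss = ∞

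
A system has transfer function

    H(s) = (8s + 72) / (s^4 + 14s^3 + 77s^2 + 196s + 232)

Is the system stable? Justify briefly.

The denominator s^4 + 14s^3 + 77s^2 + 196s + 232 factors as (s^2 + 10s + 29)(s^2 + 4s + 8), giving poles at s = -5 + 2j, -5 - 2j, -2 + 2j, -2 - 2j.
Since all poles lie strictly in the left half-plane, the system is stable.

stable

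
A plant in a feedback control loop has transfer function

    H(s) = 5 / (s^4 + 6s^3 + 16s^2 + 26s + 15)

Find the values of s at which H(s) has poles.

The poles are the roots of the denominator s^4 + 6s^3 + 16s^2 + 26s + 15 = 0.
Trying s = -1: the polynomial evaluates to 0, so (s + 1) is a factor.
Dividing out leaves s^3 + 5s^2 + 11s + 15 = 0.
This factors further as (s^2 + 2s + 5)(s + 3) = 0.

s = -1, -1 + 2j, -1 - 2j, -3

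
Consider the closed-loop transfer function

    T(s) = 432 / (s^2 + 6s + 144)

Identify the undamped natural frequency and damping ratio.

ωₙ = 12 rad/s, ζ = 0.25

Compare the denominator to the standard form s^2 + 2ζωₙs + ωₙ².
ωₙ² = 144, so ωₙ = 12 rad/s.
2ζωₙ = 6, so ζ = 6/(2·12) = 0.25.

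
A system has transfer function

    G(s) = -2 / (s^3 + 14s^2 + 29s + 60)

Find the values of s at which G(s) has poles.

The poles are the roots of the denominator s^3 + 14s^2 + 29s + 60 = 0.
Trying s = -12: the polynomial evaluates to 0, so (s + 12) is a factor.
Dividing out leaves s^2 + 2s + 5 = 0.
The quadratic formula then gives s = -1 ± 2j.

s = -12, -1 + 2j, -1 - 2j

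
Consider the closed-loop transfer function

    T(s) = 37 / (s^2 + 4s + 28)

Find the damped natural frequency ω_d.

Comparing s^2 + 4s + 28 to s^2 + 2ζωₙs + ωₙ²: ωₙ = √28 ≈ 5.292 rad/s and ζ = 4/(2·√28) ≈ 0.3780.
ζωₙ = 4/2 = 2, so ω_d = ωₙ√(1−ζ²) = √(ωₙ² − (ζωₙ)²) = √(28 − 2²) = √24 ≈ 4.899 rad/s.

ω_d ≈ 4.899 rad/s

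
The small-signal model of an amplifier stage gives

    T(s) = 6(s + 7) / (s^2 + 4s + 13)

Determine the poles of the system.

The poles are the roots of the denominator s^2 + 4s + 13 = 0.
Using the quadratic formula: s = (-4 ± √(-36))/2 = -2 ± 3j.

s = -2 ± 3j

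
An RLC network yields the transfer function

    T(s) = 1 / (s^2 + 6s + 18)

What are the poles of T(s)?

The poles are the roots of the denominator s^2 + 6s + 18 = 0.
Using the quadratic formula: s = (-6 ± √(-36))/2 = -3 ± 3j.

s = -3 ± 3j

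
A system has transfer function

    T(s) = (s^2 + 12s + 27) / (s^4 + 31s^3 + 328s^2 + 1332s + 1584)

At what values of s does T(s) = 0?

s = -9, -3

Set the numerator to zero: s^2 + 12s + 27 = 0.
Factoring: (s + 9)(s + 3) = 0.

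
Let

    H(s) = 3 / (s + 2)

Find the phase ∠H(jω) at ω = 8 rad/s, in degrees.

At s = j8: numerator = 3, denominator = 2 + j8.
∠H = ∠num − ∠den = 0° − (75.964°) = -75.96°.

∠H(j8) ≈ -75.96°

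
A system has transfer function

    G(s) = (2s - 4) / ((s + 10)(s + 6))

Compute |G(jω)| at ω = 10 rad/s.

Substitute s = j10: numerator = -4 + j20, denominator = -40 + j160.
|G(j10)| = |-4 + j20| / |-40 + j160| = 20.396 / 164.92 ≈ 0.1237.

|G(j10)| ≈ 0.1237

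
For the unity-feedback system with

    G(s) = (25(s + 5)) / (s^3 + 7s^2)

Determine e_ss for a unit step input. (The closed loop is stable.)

e_ss = 0

G(s) has 2 poles at the origin.
This is a Type 2 system; for a step input the steady-state error is zero.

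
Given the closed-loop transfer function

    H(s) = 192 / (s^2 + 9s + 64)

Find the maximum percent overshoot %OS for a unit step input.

Comparing s^2 + 9s + 64 to s^2 + 2ζωₙs + ωₙ²: ωₙ = 8 rad/s and ζ = 9/(2·8) = 0.5625.
%OS = 100·exp(−πζ/√(1−ζ²)) = 100·exp(−π·0.5625/√(1−0.5625²)) ≈ 11.8%.

%OS ≈ 11.8%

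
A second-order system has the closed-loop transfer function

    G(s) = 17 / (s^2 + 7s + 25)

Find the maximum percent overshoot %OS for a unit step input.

%OS ≈ 4.60%

Comparing s^2 + 7s + 25 to s^2 + 2ζωₙs + ωₙ²: ωₙ = 5 rad/s and ζ = 7/(2·5) = 0.7.
%OS = 100·exp(−πζ/√(1−ζ²)) = 100·exp(−π·0.7/√(1−0.7²)) ≈ 4.60%.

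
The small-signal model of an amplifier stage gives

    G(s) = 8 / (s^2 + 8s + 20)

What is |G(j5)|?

|G(j5)| ≈ 0.1985

Substitute s = j5: numerator = 8, denominator = -5 + j40.
|G(j5)| = |8| / |-5 + j40| = 8 / 40.311 ≈ 0.1985.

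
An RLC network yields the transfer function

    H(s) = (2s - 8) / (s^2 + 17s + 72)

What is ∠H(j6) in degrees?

∠H(j6) ≈ 53.13°

At s = j6: numerator = -8 + j12, denominator = 36 + j102.
∠H = ∠num − ∠den = 123.69° − (70.560°) = 53.13°.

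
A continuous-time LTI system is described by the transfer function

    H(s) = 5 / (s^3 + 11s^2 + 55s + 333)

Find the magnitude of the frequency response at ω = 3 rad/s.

Substitute s = j3: numerator = 5, denominator = 234 + j138.
|H(j3)| = |5| / |234 + j138| = 5 / 271.66 ≈ 0.01841.

|H(j3)| ≈ 0.01841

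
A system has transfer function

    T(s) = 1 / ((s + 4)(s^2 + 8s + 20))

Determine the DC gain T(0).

At s = 0 each factor (s + a) contributes a and each (s^2 + bs + c) contributes c.
T(0) = 1·1 / ((4) · (20)) = 1/80 = 1/80.

T(0) = 1/80 ≈ 0.01250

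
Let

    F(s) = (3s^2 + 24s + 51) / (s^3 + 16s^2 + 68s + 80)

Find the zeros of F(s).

s = -4 ± j

Set the numerator to zero: 3s^2 + 24s + 51 = 0, i.e. 3·(s^2 + 8s + 17) = 0.
Factoring: (s^2 + 8s + 17) = 0.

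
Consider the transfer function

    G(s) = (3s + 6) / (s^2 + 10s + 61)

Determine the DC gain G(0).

G(0) = 6/61 ≈ 0.09836

Set s = 0: G(0) = (6) / (61) = 6/61.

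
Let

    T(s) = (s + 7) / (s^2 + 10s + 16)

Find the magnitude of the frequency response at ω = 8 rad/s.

|T(j8)| ≈ 0.1139

Substitute s = j8: numerator = 7 + j8, denominator = -48 + j80.
|T(j8)| = |7 + j8| / |-48 + j80| = 10.630 / 93.295 ≈ 0.1139.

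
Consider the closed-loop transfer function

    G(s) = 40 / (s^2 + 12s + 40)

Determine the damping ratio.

Compare the denominator to the standard form s^2 + 2ζωₙs + ωₙ².
ωₙ² = 40, so ωₙ = √40 ≈ 6.325 rad/s.
2ζωₙ = 12, so ζ = 12/(2·√40) ≈ 0.9487.

ζ ≈ 0.9487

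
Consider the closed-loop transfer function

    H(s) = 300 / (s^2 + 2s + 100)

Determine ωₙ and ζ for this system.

ωₙ = 10 rad/s, ζ = 0.1

Compare the denominator to the standard form s^2 + 2ζωₙs + ωₙ².
ωₙ² = 100, so ωₙ = 10 rad/s.
2ζωₙ = 2, so ζ = 2/(2·10) = 0.1.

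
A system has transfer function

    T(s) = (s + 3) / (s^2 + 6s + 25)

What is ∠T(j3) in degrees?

At s = j3: numerator = 3 + j3, denominator = 16 + j18.
∠T = ∠num − ∠den = 45° − (48.366°) = -3.366°.

∠T(j3) ≈ -3.366°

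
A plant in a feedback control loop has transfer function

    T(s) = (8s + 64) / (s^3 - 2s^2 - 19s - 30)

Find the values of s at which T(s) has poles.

The poles are the roots of the denominator s^3 - 2s^2 - 19s - 30 = 0.
Trying s = 6: the polynomial evaluates to 0, so (s - 6) is a factor.
Dividing out leaves s^2 + 4s + 5 = 0.
The quadratic formula then gives s = -2 ± 1j.

s = -2 ± j, 6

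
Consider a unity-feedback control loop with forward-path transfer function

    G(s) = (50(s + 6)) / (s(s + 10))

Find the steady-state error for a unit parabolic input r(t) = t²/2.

e_ss = ∞

G(s) has one pole at the origin.
This is a Type 1 system; Ka = lim_{s→0} s^2·G(s) = 0, so the steady-state error for a parabola input is infinite.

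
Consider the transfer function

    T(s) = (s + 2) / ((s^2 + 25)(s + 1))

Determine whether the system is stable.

The poles can be read from the denominator factors: s = 5j, -5j, -1.
Since the simple pole(s) at s = ±5j lie on the jω-axis with none in the right half-plane, the system is marginally stable.

marginally stable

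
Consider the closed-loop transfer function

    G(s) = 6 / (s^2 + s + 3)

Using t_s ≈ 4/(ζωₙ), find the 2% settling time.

t_s ≈ 8 s

Comparing s^2 + s + 3 to s^2 + 2ζωₙs + ωₙ²: ωₙ = √3 ≈ 1.732 rad/s and ζ = 1/(2·√3) ≈ 0.2887.
ζωₙ = 1/2 = 0.5, so t_s ≈ 4/(ζωₙ) = 4/0.5 = 8 s.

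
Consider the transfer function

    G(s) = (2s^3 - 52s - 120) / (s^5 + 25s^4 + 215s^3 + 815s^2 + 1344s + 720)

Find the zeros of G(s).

s = -3 + j, -3 - j, 6

Set the numerator to zero: 2s^3 - 52s - 120 = 0, i.e. 2·(s^3 - 26s - 60) = 0.
Factoring: (s^2 + 6s + 10)(s - 6) = 0.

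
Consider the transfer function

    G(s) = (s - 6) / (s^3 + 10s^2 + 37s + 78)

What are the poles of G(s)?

The poles are the roots of the denominator s^3 + 10s^2 + 37s + 78 = 0.
Trying s = -6: the polynomial evaluates to 0, so (s + 6) is a factor.
Dividing out leaves s^2 + 4s + 13 = 0.
The quadratic formula then gives s = -2 ± 3j.

s = -2 + 3j, -2 - 3j, -6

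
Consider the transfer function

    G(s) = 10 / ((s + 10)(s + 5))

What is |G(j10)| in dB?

|G(j10)|_dB ≈ -24.0 dB

Substitute s = j10: numerator = 10, denominator = -50 + j150.
|G(j10)| = |10| / |-50 + j150| = 10 / 158.11 ≈ 0.06325.
In decibels: 20·log₁₀(0.06325) ≈ -24.0 dB.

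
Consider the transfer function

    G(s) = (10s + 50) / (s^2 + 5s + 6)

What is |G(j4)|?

Substitute s = j4: numerator = 50 + j40, denominator = -10 + j20.
|G(j4)| = |50 + j40| / |-10 + j20| = 64.031 / 22.361 ≈ 2.864.

|G(j4)| ≈ 2.864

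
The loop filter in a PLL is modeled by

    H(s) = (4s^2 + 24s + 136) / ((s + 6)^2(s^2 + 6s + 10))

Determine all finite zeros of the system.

Set the numerator to zero: 4s^2 + 24s + 136 = 0, i.e. 4·(s^2 + 6s + 34) = 0.
Factoring: (s^2 + 6s + 34) = 0.

s = -3 ± 5j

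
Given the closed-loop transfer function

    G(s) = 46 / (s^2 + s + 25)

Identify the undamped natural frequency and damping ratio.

Compare the denominator to the standard form s^2 + 2ζωₙs + ωₙ².
ωₙ² = 25, so ωₙ = 5 rad/s.
2ζωₙ = 1, so ζ = 1/(2·5) = 0.1.

ωₙ = 5 rad/s, ζ = 0.1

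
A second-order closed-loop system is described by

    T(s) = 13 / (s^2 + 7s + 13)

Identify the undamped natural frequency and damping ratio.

ωₙ ≈ 3.606 rad/s, ζ ≈ 0.9707

Compare the denominator to the standard form s^2 + 2ζωₙs + ωₙ².
ωₙ² = 13, so ωₙ = √13 ≈ 3.606 rad/s.
2ζωₙ = 7, so ζ = 7/(2·√13) ≈ 0.9707.
With ζ = 0.9707 the response is underdamped.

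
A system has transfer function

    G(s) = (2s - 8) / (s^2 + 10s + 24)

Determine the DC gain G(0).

Set s = 0: G(0) = (-8) / (24) = -1/3.

G(0) = -1/3 ≈ -0.3333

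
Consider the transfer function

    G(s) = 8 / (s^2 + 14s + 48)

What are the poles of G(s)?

The poles are the roots of the denominator s^2 + 14s + 48 = 0.
Factoring: (s + 8)(s + 6) = 0, so s = -8 and s = -6.

s = -8, -6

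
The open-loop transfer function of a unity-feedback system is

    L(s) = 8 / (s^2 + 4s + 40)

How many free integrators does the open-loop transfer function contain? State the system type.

The denominator has no factor of s at the origin — no free integrator — so this is a Type 0 system.

Type 0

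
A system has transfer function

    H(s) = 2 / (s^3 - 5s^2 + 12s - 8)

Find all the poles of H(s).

The poles are the roots of the denominator s^3 - 5s^2 + 12s - 8 = 0.
Trying s = 1: the polynomial evaluates to 0, so (s - 1) is a factor.
Dividing out leaves s^2 - 4s + 8 = 0.
The quadratic formula then gives s = 2 ± 2j.

s = 2 + 2j, 2 - 2j, 1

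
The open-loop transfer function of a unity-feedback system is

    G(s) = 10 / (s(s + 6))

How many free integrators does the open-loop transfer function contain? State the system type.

The denominator has 1 factor of s at the origin (free integrator), so this is a Type 1 system.

Type 1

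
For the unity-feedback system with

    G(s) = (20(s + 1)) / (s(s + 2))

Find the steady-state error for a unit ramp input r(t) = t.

G(s) has one pole at the origin.
This is a Type 1 system. Kv = lim_{s→0} s·G(s) = 20/2 = 10.
e_ss = 1/Kv = 1/(10) = 1/10 ≈ 0.1000.

e_ss = 0.1000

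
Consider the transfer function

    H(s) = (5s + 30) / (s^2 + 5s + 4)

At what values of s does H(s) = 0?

Set the numerator to zero: 5s + 30 = 0, i.e. 5·(s + 6) = 0.
So s = -6.

s = -6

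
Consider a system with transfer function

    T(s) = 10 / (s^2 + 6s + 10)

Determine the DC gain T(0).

T(0) = 1

Set s = 0: T(0) = (10) / (10) = 1.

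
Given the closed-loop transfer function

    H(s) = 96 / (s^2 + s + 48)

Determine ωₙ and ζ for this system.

ωₙ ≈ 6.928 rad/s, ζ ≈ 0.07217

Compare the denominator to the standard form s^2 + 2ζωₙs + ωₙ².
ωₙ² = 48, so ωₙ = √48 ≈ 6.928 rad/s.
2ζωₙ = 1, so ζ = 1/(2·√48) ≈ 0.07217.
With ζ = 0.07217 the response is underdamped.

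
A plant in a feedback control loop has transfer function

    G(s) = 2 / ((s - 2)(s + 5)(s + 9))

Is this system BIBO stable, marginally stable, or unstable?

unstable

The poles can be read from the denominator factors: s = 2, -5, -9.
Since the pole(s) at s = 2 lie in the right half-plane, the system is unstable.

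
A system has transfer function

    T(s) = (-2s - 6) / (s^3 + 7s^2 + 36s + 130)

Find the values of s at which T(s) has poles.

The poles are the roots of the denominator s^3 + 7s^2 + 36s + 130 = 0.
Trying s = -5: the polynomial evaluates to 0, so (s + 5) is a factor.
Dividing out leaves s^2 + 2s + 26 = 0.
The quadratic formula then gives s = -1 ± 5j.

s = -1 ± 5j, -5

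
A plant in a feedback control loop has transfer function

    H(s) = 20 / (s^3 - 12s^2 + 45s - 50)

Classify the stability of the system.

The denominator s^3 - 12s^2 + 45s - 50 factors as (s - 5)^2(s - 2), giving poles at s = 5, 2, 5.
Since the pole(s) at s = 5, 2, 5 lie in the right half-plane, the system is unstable.

unstable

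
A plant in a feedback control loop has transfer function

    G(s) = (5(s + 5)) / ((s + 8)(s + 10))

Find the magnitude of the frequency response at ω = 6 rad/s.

|G(j6)| ≈ 0.3349

Substitute s = j6: numerator = 25 + j30, denominator = 44 + j108.
|G(j6)| = |25 + j30| / |44 + j108| = 39.051 / 116.62 ≈ 0.3349.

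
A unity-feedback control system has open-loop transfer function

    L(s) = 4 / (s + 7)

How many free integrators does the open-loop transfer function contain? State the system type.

The denominator has no factor of s at the origin — no free integrator — so this is a Type 0 system.

Type 0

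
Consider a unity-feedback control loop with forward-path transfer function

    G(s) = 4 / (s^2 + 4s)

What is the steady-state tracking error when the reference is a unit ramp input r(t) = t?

G(s) has one pole at the origin.
This is a Type 1 system. Kv = lim_{s→0} s·G(s) = 4/4 = 1.
e_ss = 1/Kv = 1/(1) = 1.

e_ss = 1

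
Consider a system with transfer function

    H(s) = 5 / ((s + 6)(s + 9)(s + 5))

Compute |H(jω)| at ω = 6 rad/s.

Substitute s = j6: numerator = 5, denominator = -450 + j558.
|H(j6)| = |5| / |-450 + j558| = 5 / 716.84 ≈ 0.006975.

|H(j6)| ≈ 0.006975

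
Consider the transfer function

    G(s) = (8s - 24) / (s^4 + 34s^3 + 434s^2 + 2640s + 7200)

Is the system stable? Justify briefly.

stable

The denominator s^4 + 34s^3 + 434s^2 + 2640s + 7200 factors as (s + 12)^2(s^2 + 10s + 50), giving poles at s = -12, -12, -5 + 5j, -5 - 5j.
Since all poles lie strictly in the left half-plane, the system is stable.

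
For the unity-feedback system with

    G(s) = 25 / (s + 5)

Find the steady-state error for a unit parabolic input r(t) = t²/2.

G(s) has no poles at the origin.
This is a Type 0 system; Ka = lim_{s→0} s^2·G(s) = 0, so the steady-state error for a parabola input is infinite.

e_ss = ∞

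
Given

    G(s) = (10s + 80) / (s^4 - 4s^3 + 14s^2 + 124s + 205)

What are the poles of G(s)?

The poles are the roots of the denominator s^4 - 4s^3 + 14s^2 + 124s + 205 = 0.
No real roots exist; factor into two real quadratics: (s^2 - 8s + 41)(s^2 + 4s + 5) = 0.
Each quadratic gives a conjugate pair via the quadratic formula.

s = 4 ± 5j, -2 ± j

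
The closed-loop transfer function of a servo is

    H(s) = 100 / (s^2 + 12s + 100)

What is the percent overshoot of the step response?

Comparing s^2 + 12s + 100 to s^2 + 2ζωₙs + ωₙ²: ωₙ = 10 rad/s and ζ = 12/(2·10) = 0.6.
%OS = 100·exp(−πζ/√(1−ζ²)) = 100·exp(−π·0.6/√(1−0.6²)) ≈ 9.48%.

%OS ≈ 9.48%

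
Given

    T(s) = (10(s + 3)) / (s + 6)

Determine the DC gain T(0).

At s = 0 each factor (s + a) contributes a and each (s^2 + bs + c) contributes c.
T(0) = 10·(3) / ((6)) = 30/6 = 5.

T(0) = 5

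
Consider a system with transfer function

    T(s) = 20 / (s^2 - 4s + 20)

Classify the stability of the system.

unstable

The denominator s^2 - 4s + 20 factors as (s^2 - 4s + 20), giving poles at s = 2 ± 4j.
Since the pole(s) at s = 2 + 4j, 2 - 4j lie in the right half-plane, the system is unstable.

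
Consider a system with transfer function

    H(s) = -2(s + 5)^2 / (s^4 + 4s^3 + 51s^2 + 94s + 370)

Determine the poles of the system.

The poles are the roots of the denominator s^4 + 4s^3 + 51s^2 + 94s + 370 = 0.
No real roots exist; factor into two real quadratics: (s^2 + 2s + 37)(s^2 + 2s + 10) = 0.
Each quadratic gives a conjugate pair via the quadratic formula.

s = -1 + 6j, -1 - 6j, -1 + 3j, -1 - 3j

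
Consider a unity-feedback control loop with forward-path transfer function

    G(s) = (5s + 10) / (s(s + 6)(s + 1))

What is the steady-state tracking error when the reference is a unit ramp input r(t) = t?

G(s) has one pole at the origin.
This is a Type 1 system. Kv = lim_{s→0} s·G(s) = 10/6 = 5/3.
e_ss = 1/Kv = 1/(5/3) = 3/5 ≈ 0.6000.

e_ss = 0.6000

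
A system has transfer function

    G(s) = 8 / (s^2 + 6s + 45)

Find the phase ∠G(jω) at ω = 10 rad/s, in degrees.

At s = j10: numerator = 8, denominator = -55 + j60.
∠G = ∠num − ∠den = 0° − (132.51°) = -132.5°.

∠G(j10) ≈ -132.5°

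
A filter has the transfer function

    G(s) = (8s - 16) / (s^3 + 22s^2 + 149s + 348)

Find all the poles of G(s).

The poles are the roots of the denominator s^3 + 22s^2 + 149s + 348 = 0.
Trying s = -12: the polynomial evaluates to 0, so (s + 12) is a factor.
Dividing out leaves s^2 + 10s + 29 = 0.
The quadratic formula then gives s = -5 ± 2j.

s = -5 ± 2j, -12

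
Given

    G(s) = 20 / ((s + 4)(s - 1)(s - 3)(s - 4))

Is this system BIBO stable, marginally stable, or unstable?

The poles can be read from the denominator factors: s = -4, 1, 3, 4.
Since the pole(s) at s = 1, 3, 4 lie in the right half-plane, the system is unstable.

unstable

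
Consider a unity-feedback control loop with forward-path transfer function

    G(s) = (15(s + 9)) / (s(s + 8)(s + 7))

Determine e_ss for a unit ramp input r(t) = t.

e_ss = 0.4148

G(s) has one pole at the origin.
This is a Type 1 system. Kv = lim_{s→0} s·G(s) = 135/56.
e_ss = 1/Kv = 1/(135/56) = 56/135 ≈ 0.4148.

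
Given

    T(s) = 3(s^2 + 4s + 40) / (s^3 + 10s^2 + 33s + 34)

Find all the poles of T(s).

s = -4 + j, -4 - j, -2

The poles are the roots of the denominator s^3 + 10s^2 + 33s + 34 = 0.
Trying s = -2: the polynomial evaluates to 0, so (s + 2) is a factor.
Dividing out leaves s^2 + 8s + 17 = 0.
The quadratic formula then gives s = -4 ± 1j.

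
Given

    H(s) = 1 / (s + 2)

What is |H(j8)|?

|H(j8)| ≈ 0.1213

Substitute s = j8: numerator = 1, denominator = 2 + j8.
|H(j8)| = |1| / |2 + j8| = 1 / 8.2462 ≈ 0.1213.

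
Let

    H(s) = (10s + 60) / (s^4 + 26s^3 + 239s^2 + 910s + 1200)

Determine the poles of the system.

s = -10, -8, -3, -5

The poles are the roots of the denominator s^4 + 26s^3 + 239s^2 + 910s + 1200 = 0.
Trying s = -10: the polynomial evaluates to 0, so (s + 10) is a factor.
Dividing out leaves s^3 + 16s^2 + 79s + 120 = 0.
This factors further as (s + 8)(s + 3)(s + 5) = 0.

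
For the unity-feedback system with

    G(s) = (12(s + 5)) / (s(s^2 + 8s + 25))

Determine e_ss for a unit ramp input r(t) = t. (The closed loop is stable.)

G(s) has one pole at the origin.
This is a Type 1 system. Kv = lim_{s→0} s·G(s) = 60/25 = 12/5.
e_ss = 1/Kv = 1/(12/5) = 5/12 ≈ 0.4167.

e_ss = 0.4167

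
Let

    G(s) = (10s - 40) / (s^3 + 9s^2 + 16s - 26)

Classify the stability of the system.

unstable

The denominator s^3 + 9s^2 + 16s - 26 factors as (s^2 + 10s + 26)(s - 1), giving poles at s = -5 + j, -5 - j, 1.
Since the pole(s) at s = 1 lie in the right half-plane, the system is unstable.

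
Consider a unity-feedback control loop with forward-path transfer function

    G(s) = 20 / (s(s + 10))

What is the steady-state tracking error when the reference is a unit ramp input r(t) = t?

e_ss = 0.5000

G(s) has one pole at the origin.
This is a Type 1 system. Kv = lim_{s→0} s·G(s) = 20/10 = 2.
e_ss = 1/Kv = 1/(2) = 1/2 ≈ 0.5000.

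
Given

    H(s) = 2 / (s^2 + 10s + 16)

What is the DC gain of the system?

Set s = 0: H(0) = (2) / (16) = 1/8.

H(0) = 1/8 ≈ 0.1250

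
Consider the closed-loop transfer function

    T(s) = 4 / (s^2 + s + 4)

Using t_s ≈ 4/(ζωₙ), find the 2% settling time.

Comparing s^2 + s + 4 to s^2 + 2ζωₙs + ωₙ²: ωₙ = 2 rad/s and ζ = 1/(2·2) = 0.25.
ζωₙ = 1/2 = 0.5, so t_s ≈ 4/(ζωₙ) = 4/0.5 = 8 s.

t_s ≈ 8 s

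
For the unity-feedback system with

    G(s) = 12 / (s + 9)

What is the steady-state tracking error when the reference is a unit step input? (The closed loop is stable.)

e_ss = 0.4286

G(s) has no poles at the origin.
This is a Type 0 system. Kp = lim_{s→0} G(s) = 12/9 = 4/3.
e_ss = 1/(1 + Kp) = 1/(1 + 4/3) = 3/7 ≈ 0.4286.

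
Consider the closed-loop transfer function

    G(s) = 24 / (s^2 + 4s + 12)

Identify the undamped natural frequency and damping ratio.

Compare the denominator to the standard form s^2 + 2ζωₙs + ωₙ².
ωₙ² = 12, so ωₙ = √12 ≈ 3.464 rad/s.
2ζωₙ = 4, so ζ = 4/(2·√12) ≈ 0.5774.

ωₙ ≈ 3.464 rad/s, ζ ≈ 0.5774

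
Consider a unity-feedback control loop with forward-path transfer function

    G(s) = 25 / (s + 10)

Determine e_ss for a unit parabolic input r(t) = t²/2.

G(s) has no poles at the origin.
This is a Type 0 system; Ka = lim_{s→0} s^2·G(s) = 0, so the steady-state error for a parabola input is infinite.

e_ss = ∞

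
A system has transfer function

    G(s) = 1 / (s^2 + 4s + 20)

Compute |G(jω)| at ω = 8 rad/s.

|G(j8)| ≈ 0.01838

Substitute s = j8: numerator = 1, denominator = -44 + j32.
|G(j8)| = |1| / |-44 + j32| = 1 / 54.406 ≈ 0.01838.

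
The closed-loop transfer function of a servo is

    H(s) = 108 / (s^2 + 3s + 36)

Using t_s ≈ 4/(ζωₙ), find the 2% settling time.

t_s ≈ 2.667 s

Comparing s^2 + 3s + 36 to s^2 + 2ζωₙs + ωₙ²: ωₙ = 6 rad/s and ζ = 3/(2·6) = 0.25.
ζωₙ = 3/2 = 1.5, so t_s ≈ 4/(ζωₙ) = 4/1.5 ≈ 2.667 s.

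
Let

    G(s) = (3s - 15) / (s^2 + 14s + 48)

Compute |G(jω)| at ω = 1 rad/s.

|G(j1)| ≈ 0.3119

Substitute s = j1: numerator = -15 + j3, denominator = 47 + j14.
|G(j1)| = |-15 + j3| / |47 + j14| = 15.297 / 49.041 ≈ 0.3119.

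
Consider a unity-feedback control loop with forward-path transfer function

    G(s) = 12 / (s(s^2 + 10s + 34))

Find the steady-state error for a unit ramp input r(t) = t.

G(s) has one pole at the origin.
This is a Type 1 system. Kv = lim_{s→0} s·G(s) = 12/34 = 6/17.
e_ss = 1/Kv = 1/(6/17) = 17/6 ≈ 2.833.

e_ss = 2.833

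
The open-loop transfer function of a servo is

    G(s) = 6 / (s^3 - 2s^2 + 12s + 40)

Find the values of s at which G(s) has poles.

The poles are the roots of the denominator s^3 - 2s^2 + 12s + 40 = 0.
Trying s = -2: the polynomial evaluates to 0, so (s + 2) is a factor.
Dividing out leaves s^2 - 4s + 20 = 0.
The quadratic formula then gives s = 2 ± 4j.

s = -2, 2 ± 4j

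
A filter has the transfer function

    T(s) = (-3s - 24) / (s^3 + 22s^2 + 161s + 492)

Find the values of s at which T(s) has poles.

s = -5 + 4j, -5 - 4j, -12

The poles are the roots of the denominator s^3 + 22s^2 + 161s + 492 = 0.
Trying s = -12: the polynomial evaluates to 0, so (s + 12) is a factor.
Dividing out leaves s^2 + 10s + 41 = 0.
The quadratic formula then gives s = -5 ± 4j.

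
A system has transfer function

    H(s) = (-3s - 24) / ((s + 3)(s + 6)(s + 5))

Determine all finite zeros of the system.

Set the numerator to zero: -3s - 24 = 0, i.e. -3·(s + 8) = 0.
So s = -8.

s = -8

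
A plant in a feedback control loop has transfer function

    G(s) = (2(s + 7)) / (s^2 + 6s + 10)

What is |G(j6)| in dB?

|G(j6)|_dB ≈ -7.63 dB

Substitute s = j6: numerator = 14 + j12, denominator = -26 + j36.
|G(j6)| = |14 + j12| / |-26 + j36| = 18.439 / 44.407 ≈ 0.4152.
In decibels: 20·log₁₀(0.4152) ≈ -7.63 dB.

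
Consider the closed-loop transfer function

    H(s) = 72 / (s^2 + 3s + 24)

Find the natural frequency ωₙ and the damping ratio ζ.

Compare the denominator to the standard form s^2 + 2ζωₙs + ωₙ².
ωₙ² = 24, so ωₙ = √24 ≈ 4.899 rad/s.
2ζωₙ = 3, so ζ = 3/(2·√24) ≈ 0.3062.

ωₙ ≈ 4.899 rad/s, ζ ≈ 0.3062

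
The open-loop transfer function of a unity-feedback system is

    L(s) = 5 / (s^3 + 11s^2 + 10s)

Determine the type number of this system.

Factor s from the denominator: s^3 + 11s^2 + 10s = s·(s^2 + 11s + 10).
There is 1 pole at the origin, so the system is Type 1.

Type 1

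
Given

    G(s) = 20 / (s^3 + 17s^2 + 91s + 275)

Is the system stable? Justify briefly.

The denominator s^3 + 17s^2 + 91s + 275 factors as (s + 11)(s^2 + 6s + 25), giving poles at s = -11, -3 + 4j, -3 - 4j.
Since all poles lie strictly in the left half-plane, the system is stable.

stable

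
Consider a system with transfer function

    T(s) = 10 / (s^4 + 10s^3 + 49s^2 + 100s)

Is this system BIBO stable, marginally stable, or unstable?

The denominator s^4 + 10s^3 + 49s^2 + 100s factors as s(s + 4)(s^2 + 6s + 25), giving poles at s = 0, -4, -3 + 4j, -3 - 4j.
Since the simple pole(s) at s = 0 lie on the jω-axis with none in the right half-plane, the system is marginally stable.

marginally stable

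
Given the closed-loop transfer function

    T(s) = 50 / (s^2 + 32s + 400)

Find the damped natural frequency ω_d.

Comparing s^2 + 32s + 400 to s^2 + 2ζωₙs + ωₙ²: ωₙ = 20 rad/s and ζ = 32/(2·20) = 0.8.
ζωₙ = 32/2 = 16, so ω_d = ωₙ√(1−ζ²) = √(ωₙ² − (ζωₙ)²) = √(400 − 16²) = √144 = 12 rad/s.

ω_d = 12 rad/s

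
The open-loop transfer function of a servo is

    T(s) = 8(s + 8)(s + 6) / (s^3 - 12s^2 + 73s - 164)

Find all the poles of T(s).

The poles are the roots of the denominator s^3 - 12s^2 + 73s - 164 = 0.
Trying s = 4: the polynomial evaluates to 0, so (s - 4) is a factor.
Dividing out leaves s^2 - 8s + 41 = 0.
The quadratic formula then gives s = 4 ± 5j.

s = 4 + 5j, 4 - 5j, 4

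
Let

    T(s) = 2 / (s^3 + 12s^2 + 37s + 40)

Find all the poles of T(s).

The poles are the roots of the denominator s^3 + 12s^2 + 37s + 40 = 0.
Trying s = -8: the polynomial evaluates to 0, so (s + 8) is a factor.
Dividing out leaves s^2 + 4s + 5 = 0.
The quadratic formula then gives s = -2 ± 1j.

s = -2 + j, -2 - j, -8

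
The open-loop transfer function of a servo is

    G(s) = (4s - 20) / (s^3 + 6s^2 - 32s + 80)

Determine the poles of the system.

s = 2 ± 2j, -10

The poles are the roots of the denominator s^3 + 6s^2 - 32s + 80 = 0.
Trying s = -10: the polynomial evaluates to 0, so (s + 10) is a factor.
Dividing out leaves s^2 - 4s + 8 = 0.
The quadratic formula then gives s = 2 ± 2j.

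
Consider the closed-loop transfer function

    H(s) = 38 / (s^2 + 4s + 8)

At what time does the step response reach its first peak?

t_p ≈ 1.571 s

Comparing s^2 + 4s + 8 to s^2 + 2ζωₙs + ωₙ²: ωₙ = √8 ≈ 2.828 rad/s and ζ = 4/(2·√8) ≈ 0.7071.
ζωₙ = 4/2 = 2, so ω_d = ωₙ√(1−ζ²) = √(ωₙ² − (ζωₙ)²) = √(8 − 2²) = √4 = 2 rad/s.
t_p = π/ω_d = π/2 ≈ 1.571 s.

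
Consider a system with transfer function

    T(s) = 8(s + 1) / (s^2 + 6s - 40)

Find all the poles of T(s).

s = 4, -10

The poles are the roots of the denominator s^2 + 6s - 40 = 0.
Factoring: (s - 4)(s + 10) = 0, so s = 4 and s = -10.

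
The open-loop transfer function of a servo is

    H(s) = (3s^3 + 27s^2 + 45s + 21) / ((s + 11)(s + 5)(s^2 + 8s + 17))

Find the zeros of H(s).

s = -1, -1, -7

Set the numerator to zero: 3s^3 + 27s^2 + 45s + 21 = 0, i.e. 3·(s^3 + 9s^2 + 15s + 7) = 0.
Factoring: (s + 1)^2(s + 7) = 0.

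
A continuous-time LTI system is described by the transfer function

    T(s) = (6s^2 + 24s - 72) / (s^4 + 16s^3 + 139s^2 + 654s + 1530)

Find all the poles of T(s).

The poles are the roots of the denominator s^4 + 16s^3 + 139s^2 + 654s + 1530 = 0.
No real roots exist; factor into two real quadratics: (s^2 + 10s + 34)(s^2 + 6s + 45) = 0.
Each quadratic gives a conjugate pair via the quadratic formula.

s = -5 ± 3j, -3 ± 6j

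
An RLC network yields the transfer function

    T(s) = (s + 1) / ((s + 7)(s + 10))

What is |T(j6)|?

|T(j6)| ≈ 0.05657

Substitute s = j6: numerator = 1 + j6, denominator = 34 + j102.
|T(j6)| = |1 + j6| / |34 + j102| = 6.0828 / 107.52 ≈ 0.05657.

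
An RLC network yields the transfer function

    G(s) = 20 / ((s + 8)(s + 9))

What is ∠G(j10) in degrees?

At s = j10: numerator = 20, denominator = -28 + j170.
∠G = ∠num − ∠den = 0° − (99.353°) = -99.35°.

∠G(j10) ≈ -99.35°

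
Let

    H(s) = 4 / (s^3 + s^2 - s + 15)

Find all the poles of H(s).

s = 1 + 2j, 1 - 2j, -3

The poles are the roots of the denominator s^3 + s^2 - s + 15 = 0.
Trying s = -3: the polynomial evaluates to 0, so (s + 3) is a factor.
Dividing out leaves s^2 - 2s + 5 = 0.
The quadratic formula then gives s = 1 ± 2j.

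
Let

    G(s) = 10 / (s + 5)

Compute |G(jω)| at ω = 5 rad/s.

|G(j5)| ≈ 1.414

Substitute s = j5: numerator = 10, denominator = 5 + j5.
|G(j5)| = |10| / |5 + j5| = 10 / 7.0711 ≈ 1.414.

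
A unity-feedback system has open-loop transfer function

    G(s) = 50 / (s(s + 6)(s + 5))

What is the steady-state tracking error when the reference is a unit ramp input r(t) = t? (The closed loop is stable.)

G(s) has one pole at the origin.
This is a Type 1 system. Kv = lim_{s→0} s·G(s) = 50/30 = 5/3.
e_ss = 1/Kv = 1/(5/3) = 3/5 ≈ 0.6000.

e_ss = 0.6000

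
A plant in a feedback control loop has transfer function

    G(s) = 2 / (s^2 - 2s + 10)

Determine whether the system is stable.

The denominator s^2 - 2s + 10 factors as (s^2 - 2s + 10), giving poles at s = 1 + 3j, 1 - 3j.
Since the pole(s) at s = 1 + 3j, 1 - 3j lie in the right half-plane, the system is unstable.

unstable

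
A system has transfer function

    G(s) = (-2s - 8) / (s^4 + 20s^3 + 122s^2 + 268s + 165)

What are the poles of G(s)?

s = -1, -3, -5, -11

The poles are the roots of the denominator s^4 + 20s^3 + 122s^2 + 268s + 165 = 0.
Trying s = -1: the polynomial evaluates to 0, so (s + 1) is a factor.
Dividing out leaves s^3 + 19s^2 + 103s + 165 = 0.
This factors further as (s + 3)(s + 5)(s + 11) = 0.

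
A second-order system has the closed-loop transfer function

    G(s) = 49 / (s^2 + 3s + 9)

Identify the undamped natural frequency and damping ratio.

ωₙ = 3 rad/s, ζ = 0.5

Compare the denominator to the standard form s^2 + 2ζωₙs + ωₙ².
ωₙ² = 9, so ωₙ = 3 rad/s.
2ζωₙ = 3, so ζ = 3/(2·3) = 0.5.
With ζ = 0.5 the response is underdamped.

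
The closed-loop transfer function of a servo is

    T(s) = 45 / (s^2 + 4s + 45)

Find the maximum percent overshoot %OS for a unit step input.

%OS ≈ 37.5%

Comparing s^2 + 4s + 45 to s^2 + 2ζωₙs + ωₙ²: ωₙ = √45 ≈ 6.708 rad/s and ζ = 4/(2·√45) ≈ 0.2981.
%OS = 100·exp(−πζ/√(1−ζ²)) = 100·exp(−π·0.2981/√(1−0.2981²)) ≈ 37.5%.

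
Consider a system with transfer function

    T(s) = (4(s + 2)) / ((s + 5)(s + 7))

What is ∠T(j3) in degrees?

At s = j3: numerator = 8 + j12, denominator = 26 + j36.
∠T = ∠num − ∠den = 56.310° − (54.162°) = 2.148°.

∠T(j3) ≈ 2.148°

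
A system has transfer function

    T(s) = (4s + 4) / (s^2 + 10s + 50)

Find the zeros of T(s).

s = -1

Set the numerator to zero: 4s + 4 = 0, i.e. 4·(s + 1) = 0.
So s = -1.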